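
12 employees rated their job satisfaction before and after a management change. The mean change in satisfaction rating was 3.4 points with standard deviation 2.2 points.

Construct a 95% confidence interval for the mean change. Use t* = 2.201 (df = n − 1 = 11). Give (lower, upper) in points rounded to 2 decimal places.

This is a matched-pairs design, so SE = s_d/√n = 2.2/√12 = 0.6351.
Margin = 2.201 × 0.6351 = 1.3979; the interval is 3.4 ± 1.3979 = (2.00, 4.80).

(2.00, 4.80)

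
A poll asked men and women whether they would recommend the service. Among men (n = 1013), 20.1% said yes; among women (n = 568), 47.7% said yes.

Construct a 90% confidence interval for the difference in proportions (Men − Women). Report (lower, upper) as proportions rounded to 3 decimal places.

(-0.316, -0.236)

SE₁ = √(p̂₁(1−p̂₁)/n₁) = √(0.2010·0.7990/1013) = 0.01259; SE₂ = √(0.4770·0.5230/568) = 0.02096.
Independent samples: SE of the difference = √(SE₁² + SE₂²) = √(0.0001585081 + 0.0004393216) = 0.02445.
z* for 90% confidence is 1.645, so the margin of error is 1.645 × 0.02445 = 0.04022.
Point estimate p̂₁ − p̂₂ = 0.2010 − 0.4770 = -0.2760.
-0.2760 ± 0.04022 → (-0.316, -0.236).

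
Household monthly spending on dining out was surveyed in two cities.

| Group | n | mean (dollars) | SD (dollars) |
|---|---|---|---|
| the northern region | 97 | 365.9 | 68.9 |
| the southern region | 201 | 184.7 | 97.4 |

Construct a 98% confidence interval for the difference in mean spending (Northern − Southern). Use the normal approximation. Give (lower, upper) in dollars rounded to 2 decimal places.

Per-group SEs: s₁/√n₁ = 68.9/√97 = 6.9957, s₂/√n₂ = 97.4/√201 = 6.8701.
Unpooled SE of the difference: √(48.93981849 + 47.19827401) = 9.8050.
Margin of error = z* · SE = 2.326 × 9.8050 = 22.8064.
x̄₁ − x̄₂ = 365.9 − 184.7 = 181.2000.
CI: 181.2000 ± 22.8064 = (158.39, 204.01).

(158.39, 204.01)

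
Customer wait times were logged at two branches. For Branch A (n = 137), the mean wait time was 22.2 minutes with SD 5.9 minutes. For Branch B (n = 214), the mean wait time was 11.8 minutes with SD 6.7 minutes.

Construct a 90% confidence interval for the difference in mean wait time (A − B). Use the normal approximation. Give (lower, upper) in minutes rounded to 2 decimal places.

SE₁ = s₁/√n₁ = 5.9/√137 = 0.5041; SE₂ = 6.7/√214 = 0.4580.
Independent samples, unequal variances: SE_diff = √(SE₁² + SE₂²) = √(0.25411681 + 0.209764) = 0.6811.
z* = 1.645, so margin of error = 1.645 × 0.6811 = 1.1204.
Difference in means = 22.2 − 11.8 = 10.4000.
10.4000 ± 1.1204 → (9.28, 11.52).

(9.28, 11.52)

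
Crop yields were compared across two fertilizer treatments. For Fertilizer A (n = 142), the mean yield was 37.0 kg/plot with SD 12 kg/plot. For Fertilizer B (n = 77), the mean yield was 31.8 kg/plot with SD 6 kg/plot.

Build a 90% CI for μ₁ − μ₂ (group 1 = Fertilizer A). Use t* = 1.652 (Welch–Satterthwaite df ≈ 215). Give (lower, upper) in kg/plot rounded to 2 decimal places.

(3.19, 7.21)

Standard errors of each mean: 12/√142 = 1.0070 and 6/√77 = 0.6838.
SE(x̄₁ − x̄₂) = √(1.0070² + 0.6838²) = 1.2172 for independent samples with unequal variances.
With t* = 1.652, the margin is 1.652 × 1.2172 = 2.0108.
x̄₁ − x̄₂ = 37.0 − 31.8 = 5.2000; the interval is 5.2000 ± 2.0108 = (3.19, 7.21).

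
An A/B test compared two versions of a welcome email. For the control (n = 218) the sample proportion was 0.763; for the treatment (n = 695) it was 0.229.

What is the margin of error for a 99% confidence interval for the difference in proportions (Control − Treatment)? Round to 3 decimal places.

SE₁ = √(p̂₁(1−p̂₁)/n₁) = √(0.7630·0.2370/218) = 0.02880; SE₂ = √(0.2290·0.7710/695) = 0.01594.
Independent samples: SE of the difference = √(SE₁² + SE₂²) = √(0.00082944 + 0.0002540836) = 0.03292.
z* for 99% confidence is 2.576, so the margin of error is 2.576 × 0.03292 = 0.08480.

0.085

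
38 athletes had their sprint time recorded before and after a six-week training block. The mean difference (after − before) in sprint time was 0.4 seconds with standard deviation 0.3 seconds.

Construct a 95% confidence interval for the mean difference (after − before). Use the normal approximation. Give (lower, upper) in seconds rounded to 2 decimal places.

Paired design: SE = s_d/√n = 0.3/√38 = 0.0487.
z* = 1.960; margin of error = 1.960 × 0.0487 = 0.0955.
0.4 ± 0.0955 → (0.30, 0.50).

(0.30, 0.50)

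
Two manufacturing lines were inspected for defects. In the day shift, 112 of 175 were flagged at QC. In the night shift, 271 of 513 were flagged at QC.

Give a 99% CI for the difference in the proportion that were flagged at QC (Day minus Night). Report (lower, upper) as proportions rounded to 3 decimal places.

First, p̂₁ = 112/175 = 0.6400; p̂₂ = 271/513 = 0.5283.
The two standard errors are √(0.6400×0.3600/175) = 0.03628 and √(0.5283×0.4717/513) = 0.02204.
Because the samples are independent, SE_diff = √(0.03628² + 0.02204²) = 0.04245.
Using z* = 2.576 for 99%, ME = 2.576 × 0.04245 = 0.10935.
p̂₁ − p̂₂ = 0.1117; interval 0.1117 ± 0.10935 gives (0.002, 0.221).

(0.002, 0.221)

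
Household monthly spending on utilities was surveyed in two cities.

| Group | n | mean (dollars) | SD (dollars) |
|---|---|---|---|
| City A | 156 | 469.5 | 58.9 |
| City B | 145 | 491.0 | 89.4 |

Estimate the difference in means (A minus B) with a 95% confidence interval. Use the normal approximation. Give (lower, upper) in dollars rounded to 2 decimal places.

Standard errors of each mean: 58.9/√156 = 4.7158 and 89.4/√145 = 7.4243.
SE(x̄₁ − x̄₂) = √(4.7158² + 7.4243²) = 8.7954 for independent samples with unequal variances.
With z* = 1.960, the margin is 1.960 × 8.7954 = 17.2390.
x̄₁ − x̄₂ = 469.5 − 491.0 = -21.5000; the interval is -21.5000 ± 17.2390 = (-38.74, -4.26).

(-38.74, -4.26)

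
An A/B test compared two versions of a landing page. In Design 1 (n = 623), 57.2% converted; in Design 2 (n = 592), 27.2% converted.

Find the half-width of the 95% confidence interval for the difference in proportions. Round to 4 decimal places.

0.0529

The two standard errors are √(0.5720×0.4280/623) = 0.01982 and √(0.2720×0.7280/592) = 0.01829.
Because the samples are independent, SE_diff = √(0.01982² + 0.01829²) = 0.02697.
Using z* = 1.960 for 95%, ME = 1.960 × 0.02697 = 0.05286.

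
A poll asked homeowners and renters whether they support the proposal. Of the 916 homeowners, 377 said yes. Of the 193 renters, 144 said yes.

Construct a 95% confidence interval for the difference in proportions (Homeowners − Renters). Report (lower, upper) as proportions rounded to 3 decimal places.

Sample proportions: 377/916 = 0.4116, 144/193 = 0.7461.
Each SE is √(p̂(1−p̂)/n): √(0.4116·0.5884/916) = 0.01626 and √(0.7461·0.2539/193) = 0.03133.
SE(p̂₁ − p̂₂) = √(SE₁² + SE₂²) = √(0.0002643876 + 0.0009815689) = 0.03530, since the two samples are independent.
At 95% confidence z* = 1.960; margin = 1.960 × 0.03530 = 0.06919.
The difference is 0.4116 − 0.7461 = -0.3345, so the interval is -0.3345 ± 0.06919 = (-0.404, -0.265).

(-0.404, -0.265)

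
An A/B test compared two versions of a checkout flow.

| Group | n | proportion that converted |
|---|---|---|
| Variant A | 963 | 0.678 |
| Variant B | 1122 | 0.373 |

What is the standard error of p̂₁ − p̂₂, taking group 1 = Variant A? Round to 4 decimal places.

Each SE is √(p̂(1−p̂)/n): √(0.6780·0.3220/963) = 0.01506 and √(0.3730·0.6270/1122) = 0.01444.
SE(p̂₁ − p̂₂) = √(SE₁² + SE₂²) = √(0.0002268036 + 0.0002085136) = 0.02086, since the two samples are independent.

0.0209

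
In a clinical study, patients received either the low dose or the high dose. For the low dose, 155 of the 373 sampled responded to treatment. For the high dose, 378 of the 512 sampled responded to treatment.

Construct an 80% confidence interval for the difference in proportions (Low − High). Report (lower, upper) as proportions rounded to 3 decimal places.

First, p̂₁ = 155/373 = 0.4155; p̂₂ = 378/512 = 0.7383.
The two standard errors are √(0.4155×0.5845/373) = 0.02552 and √(0.7383×0.2617/512) = 0.01943.
Because the samples are independent, SE_diff = √(0.02552² + 0.01943²) = 0.03207.
Using z* = 1.282 for 80%, ME = 1.282 × 0.03207 = 0.04111.
p̂₁ − p̂₂ = -0.3228; interval -0.3228 ± 0.04111 gives (-0.364, -0.282).

(-0.364, -0.282)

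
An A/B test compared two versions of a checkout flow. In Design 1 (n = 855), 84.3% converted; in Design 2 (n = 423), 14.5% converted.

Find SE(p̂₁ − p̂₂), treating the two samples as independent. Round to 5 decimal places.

The two standard errors are √(0.8430×0.1570/855) = 0.01244 and √(0.1450×0.8550/423) = 0.01712.
Because the samples are independent, SE_diff = √(0.01244² + 0.01712²) = 0.02116.

0.02116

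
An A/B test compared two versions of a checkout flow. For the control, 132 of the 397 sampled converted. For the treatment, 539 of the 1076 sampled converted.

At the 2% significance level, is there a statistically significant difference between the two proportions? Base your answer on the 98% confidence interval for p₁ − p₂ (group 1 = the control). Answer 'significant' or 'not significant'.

p̂₁ = 132/397 = 0.3325 and p̂₂ = 539/1076 = 0.5009.
SE₁ = √(p̂₁(1−p̂₁)/n₁) = √(0.3325·0.6675/397) = 0.02364; SE₂ = √(0.5009·0.4991/1076) = 0.01524.
Independent samples: SE of the difference = √(SE₁² + SE₂²) = √(0.0005588496 + 0.0002322576) = 0.02813.
z* for 98% confidence is 2.326, so the margin of error is 2.326 × 0.02813 = 0.06543.
Point estimate p̂₁ − p̂₂ = 0.3325 − 0.5009 = -0.1684.
-0.1684 ± 0.06543 → (-0.23383, -0.10297).
The interval (-0.23383, -0.10297) does not contain 0, so the difference is significant.

significant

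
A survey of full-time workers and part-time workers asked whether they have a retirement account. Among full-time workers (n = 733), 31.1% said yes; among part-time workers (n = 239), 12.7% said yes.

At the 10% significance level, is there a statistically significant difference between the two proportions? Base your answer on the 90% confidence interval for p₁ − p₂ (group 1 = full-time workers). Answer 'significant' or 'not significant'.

significant

Each SE is √(p̂(1−p̂)/n): √(0.3110·0.6890/733) = 0.01710 and √(0.1270·0.8730/239) = 0.02154.
SE(p̂₁ − p̂₂) = √(SE₁² + SE₂²) = √(0.00029241 + 0.0004639716) = 0.02750, since the two samples are independent.
At 90% confidence z* = 1.645; margin = 1.645 × 0.02750 = 0.04524.
The difference is 0.3110 − 0.1270 = 0.1840, so the interval is 0.1840 ± 0.04524 = (0.13876, 0.22924).
The interval (0.13876, 0.22924) does not contain 0, so the difference is significant.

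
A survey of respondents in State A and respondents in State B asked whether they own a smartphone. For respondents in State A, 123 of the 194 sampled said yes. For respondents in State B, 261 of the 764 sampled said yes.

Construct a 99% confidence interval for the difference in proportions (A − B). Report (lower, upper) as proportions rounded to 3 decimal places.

(0.193, 0.392)

First, p̂₁ = 123/194 = 0.6340; p̂₂ = 261/764 = 0.3416.
The two standard errors are √(0.6340×0.3660/194) = 0.03458 and √(0.3416×0.6584/764) = 0.01716.
Because the samples are independent, SE_diff = √(0.03458² + 0.01716²) = 0.03860.
Using z* = 2.576 for 99%, ME = 2.576 × 0.03860 = 0.09943.
p̂₁ − p̂₂ = 0.2924; interval 0.2924 ± 0.09943 gives (0.193, 0.392).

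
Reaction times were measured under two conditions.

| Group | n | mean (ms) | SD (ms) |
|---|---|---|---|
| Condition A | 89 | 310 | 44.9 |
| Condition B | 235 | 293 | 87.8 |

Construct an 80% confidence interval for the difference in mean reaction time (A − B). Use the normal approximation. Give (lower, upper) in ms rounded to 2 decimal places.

(7.45, 26.55)

SE₁ = s₁/√n₁ = 44.9/√89 = 4.7594; SE₂ = 87.8/√235 = 5.7274.
Independent samples, unequal variances: SE_diff = √(SE₁² + SE₂²) = √(22.65188836 + 32.80311076) = 7.4468.
z* = 1.282, so margin of error = 1.282 × 7.4468 = 9.5468.
Difference in means = 310 − 293 = 17.0000.
17.0000 ± 9.5468 → (7.45, 26.55).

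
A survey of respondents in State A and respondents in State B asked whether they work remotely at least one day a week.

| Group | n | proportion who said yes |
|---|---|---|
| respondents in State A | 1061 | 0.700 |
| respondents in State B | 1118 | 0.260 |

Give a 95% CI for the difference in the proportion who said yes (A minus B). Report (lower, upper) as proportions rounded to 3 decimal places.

SE₁ = √(p̂₁(1−p̂₁)/n₁) = √(0.7000·0.3000/1061) = 0.01407; SE₂ = √(0.2600·0.7400/1118) = 0.01312.
Independent samples: SE of the difference = √(SE₁² + SE₂²) = √(0.0001979649 + 0.0001721344) = 0.01924.
z* for 95% confidence is 1.960, so the margin of error is 1.960 × 0.01924 = 0.03771.
Point estimate p̂₁ − p̂₂ = 0.7000 − 0.2600 = 0.4400.
0.4400 ± 0.03771 → (0.402, 0.478).

(0.402, 0.478)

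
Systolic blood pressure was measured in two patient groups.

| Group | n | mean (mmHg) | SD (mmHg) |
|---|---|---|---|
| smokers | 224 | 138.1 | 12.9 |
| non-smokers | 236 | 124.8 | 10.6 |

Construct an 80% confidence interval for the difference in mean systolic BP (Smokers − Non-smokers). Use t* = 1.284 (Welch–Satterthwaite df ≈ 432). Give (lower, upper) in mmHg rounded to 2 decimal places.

(11.88, 14.72)

Standard errors of each mean: 12.9/√224 = 0.8619 and 10.6/√236 = 0.6900.
SE(x̄₁ − x̄₂) = √(0.8619² + 0.6900²) = 1.1041 for independent samples with unequal variances.
With t* = 1.284, the margin is 1.284 × 1.1041 = 1.4177.
x̄₁ − x̄₂ = 138.1 − 124.8 = 13.3000; the interval is 13.3000 ± 1.4177 = (11.88, 14.72).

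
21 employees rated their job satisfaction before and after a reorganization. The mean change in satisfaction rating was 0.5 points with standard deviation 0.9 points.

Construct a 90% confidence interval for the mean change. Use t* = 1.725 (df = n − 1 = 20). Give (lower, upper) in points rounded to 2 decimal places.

(0.16, 0.84)

This is a matched-pairs design, so SE = s_d/√n = 0.9/√21 = 0.1964.
Margin = 1.725 × 0.1964 = 0.3388; the interval is 0.5 ± 0.3388 = (0.16, 0.84).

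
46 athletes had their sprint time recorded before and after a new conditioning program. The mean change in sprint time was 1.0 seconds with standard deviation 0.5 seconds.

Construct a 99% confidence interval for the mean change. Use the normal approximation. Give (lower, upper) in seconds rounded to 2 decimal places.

(0.81, 1.19)

This is a matched-pairs design, so SE = s_d/√n = 0.5/√46 = 0.0737.
Margin = 2.576 × 0.0737 = 0.1899; the interval is 1.0 ± 0.1899 = (0.81, 1.19).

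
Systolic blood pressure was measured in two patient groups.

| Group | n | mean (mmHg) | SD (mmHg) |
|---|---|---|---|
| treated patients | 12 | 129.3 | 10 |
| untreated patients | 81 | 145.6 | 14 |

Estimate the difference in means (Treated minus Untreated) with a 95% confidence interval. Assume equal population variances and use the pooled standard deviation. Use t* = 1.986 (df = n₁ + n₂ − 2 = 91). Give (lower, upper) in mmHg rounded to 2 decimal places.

s_p = √[((n₁−1)s₁² + (n₂−1)s₂²)/(n₁+n₂−2)] = √[(11·10² + 80·14²)/91] = 13.5792.
SE = 13.5792·√(1/12 + 1/81) = 4.2003.
With t* = 1.986, margin = 1.986 × 4.2003 = 8.3418.
x̄₁ − x̄₂ = 129.3 − 145.6 = -16.3000; interval -16.3000 ± 8.3418 = (-24.64, -7.96).

(-24.64, -7.96)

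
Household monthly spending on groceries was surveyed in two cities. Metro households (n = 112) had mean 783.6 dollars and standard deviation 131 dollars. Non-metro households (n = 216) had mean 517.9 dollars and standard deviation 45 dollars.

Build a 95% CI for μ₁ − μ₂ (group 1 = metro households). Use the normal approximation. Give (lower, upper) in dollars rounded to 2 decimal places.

SE₁ = s₁/√n₁ = 131/√112 = 12.3783; SE₂ = 45/√216 = 3.0619.
Independent samples, unequal variances: SE_diff = √(SE₁² + SE₂²) = √(153.22231089 + 9.37523161) = 12.7514.
z* = 1.960, so margin of error = 1.960 × 12.7514 = 24.9927.
Difference in means = 783.6 − 517.9 = 265.7000.
265.7000 ± 24.9927 → (240.71, 290.69).

(240.71, 290.69)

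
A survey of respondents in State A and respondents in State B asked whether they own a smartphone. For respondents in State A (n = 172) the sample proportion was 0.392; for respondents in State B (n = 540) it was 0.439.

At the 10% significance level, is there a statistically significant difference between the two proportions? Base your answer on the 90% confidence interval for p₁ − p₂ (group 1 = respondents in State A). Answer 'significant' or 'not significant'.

The two standard errors are √(0.3920×0.6080/172) = 0.03722 and √(0.4390×0.5610/540) = 0.02136.
Because the samples are independent, SE_diff = √(0.03722² + 0.02136²) = 0.04291.
Using z* = 1.645 for 90%, ME = 1.645 × 0.04291 = 0.07059.
p̂₁ − p̂₂ = -0.0470; interval -0.0470 ± 0.07059 gives (-0.11759, 0.02359).
The interval (-0.11759, 0.02359) contains 0, so the difference is not significant.

not significant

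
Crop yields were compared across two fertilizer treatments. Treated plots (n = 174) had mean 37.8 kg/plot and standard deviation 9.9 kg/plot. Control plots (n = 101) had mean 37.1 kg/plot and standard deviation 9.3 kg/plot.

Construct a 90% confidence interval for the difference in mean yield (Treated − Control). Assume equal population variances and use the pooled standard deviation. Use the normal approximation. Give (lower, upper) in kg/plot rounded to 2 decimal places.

Pooled variance s_p² = [173·9.9² + 100·9.3²] / (174+101−2) = 93.7902, so s_p = 9.6845.
SE_diff = s_p·√(1/n₁ + 1/n₂) = 9.6845·√(1/174 + 1/101) = 1.2115.
z* = 1.645; margin = 1.645 × 1.2115 = 1.9929.
Difference = 37.8 − 37.1 = 0.7000.
0.7000 ± 1.9929 → (-1.29, 2.69).

(-1.29, 2.69)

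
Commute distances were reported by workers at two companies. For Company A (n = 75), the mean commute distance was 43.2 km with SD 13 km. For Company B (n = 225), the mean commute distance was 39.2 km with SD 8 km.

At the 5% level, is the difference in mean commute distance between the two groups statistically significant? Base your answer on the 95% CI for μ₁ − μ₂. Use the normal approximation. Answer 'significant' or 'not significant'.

Per-group SEs: s₁/√n₁ = 13/√75 = 1.5011, s₂/√n₂ = 8/√225 = 0.5333.
Unpooled SE of the difference: √(2.25330121 + 0.28440889) = 1.5930.
Margin of error = z* · SE = 1.960 × 1.5930 = 3.1223.
x̄₁ − x̄₂ = 43.2 − 39.2 = 4.0000.
CI: 4.0000 ± 3.1223 = (0.8777, 7.1223).
The interval (0.8777, 7.1223) does not contain 0, so the difference is significant.

significant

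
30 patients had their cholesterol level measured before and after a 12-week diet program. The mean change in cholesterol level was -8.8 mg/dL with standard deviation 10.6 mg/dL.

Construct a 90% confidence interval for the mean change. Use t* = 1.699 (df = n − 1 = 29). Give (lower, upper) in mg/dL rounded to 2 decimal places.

(-12.09, -5.51)

This is a matched-pairs design, so SE = s_d/√n = 10.6/√30 = 1.9353.
Margin = 1.699 × 1.9353 = 3.2881; the interval is -8.8 ± 3.2881 = (-12.09, -5.51).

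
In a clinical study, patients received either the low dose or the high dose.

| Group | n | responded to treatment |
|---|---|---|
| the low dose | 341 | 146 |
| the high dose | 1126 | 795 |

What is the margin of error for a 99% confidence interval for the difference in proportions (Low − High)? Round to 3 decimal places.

0.077

First, p̂₁ = 146/341 = 0.4282; p̂₂ = 795/1126 = 0.7060.
The two standard errors are √(0.4282×0.5718/341) = 0.02680 and √(0.7060×0.2940/1126) = 0.01358.
Because the samples are independent, SE_diff = √(0.02680² + 0.01358²) = 0.03004.
Using z* = 2.576 for 99%, ME = 2.576 × 0.03004 = 0.07738.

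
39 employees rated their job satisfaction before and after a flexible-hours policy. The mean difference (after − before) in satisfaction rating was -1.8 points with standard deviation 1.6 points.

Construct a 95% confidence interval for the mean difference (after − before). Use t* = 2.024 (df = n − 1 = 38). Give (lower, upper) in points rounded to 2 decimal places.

(-2.32, -1.28)

This is a matched-pairs design, so SE = s_d/√n = 1.6/√39 = 0.2562.
Margin = 2.024 × 0.2562 = 0.5185; the interval is -1.8 ± 0.5185 = (-2.32, -1.28).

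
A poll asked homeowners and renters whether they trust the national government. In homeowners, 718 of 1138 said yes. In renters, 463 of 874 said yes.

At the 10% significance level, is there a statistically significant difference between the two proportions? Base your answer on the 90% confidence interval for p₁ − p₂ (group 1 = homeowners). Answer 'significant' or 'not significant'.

significant

p̂₁ = 718/1138 = 0.6309 and p̂₂ = 463/874 = 0.5297.
SE₁ = √(p̂₁(1−p̂₁)/n₁) = √(0.6309·0.3691/1138) = 0.01430; SE₂ = √(0.5297·0.4703/874) = 0.01688.
Independent samples: SE of the difference = √(SE₁² + SE₂²) = √(0.00020449 + 0.0002849344) = 0.02212.
z* for 90% confidence is 1.645, so the margin of error is 1.645 × 0.02212 = 0.03639.
Point estimate p̂₁ − p̂₂ = 0.6309 − 0.5297 = 0.1012.
0.1012 ± 0.03639 → (0.06481, 0.13759).
The interval (0.06481, 0.13759) does not contain 0, so the difference is significant.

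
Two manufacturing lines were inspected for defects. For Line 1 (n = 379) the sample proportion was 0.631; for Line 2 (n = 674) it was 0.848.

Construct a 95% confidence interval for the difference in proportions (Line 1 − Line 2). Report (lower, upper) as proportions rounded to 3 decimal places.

The two standard errors are √(0.6310×0.3690/379) = 0.02479 and √(0.8480×0.1520/674) = 0.01383.
Because the samples are independent, SE_diff = √(0.02479² + 0.01383²) = 0.02839.
Using z* = 1.960 for 95%, ME = 1.960 × 0.02839 = 0.05564.
p̂₁ − p̂₂ = -0.2170; interval -0.2170 ± 0.05564 gives (-0.273, -0.161).

(-0.273, -0.161)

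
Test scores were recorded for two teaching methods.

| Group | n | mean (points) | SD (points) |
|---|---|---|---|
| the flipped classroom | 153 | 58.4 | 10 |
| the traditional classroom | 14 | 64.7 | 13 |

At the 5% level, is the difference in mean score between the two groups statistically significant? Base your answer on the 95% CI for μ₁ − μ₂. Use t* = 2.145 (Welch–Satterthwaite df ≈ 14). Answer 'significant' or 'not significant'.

SE₁ = s₁/√n₁ = 10/√153 = 0.8085; SE₂ = 13/√14 = 3.4744.
Independent samples, unequal variances: SE_diff = √(SE₁² + SE₂²) = √(0.65367225 + 12.07145536) = 3.5672.
t* = 2.145, so margin of error = 2.145 × 3.5672 = 7.6516.
Difference in means = 58.4 − 64.7 = -6.3000.
-6.3000 ± 7.6516 → (-13.9516, 1.3516).
The interval (-13.9516, 1.3516) contains 0, so the difference is not significant.

not significant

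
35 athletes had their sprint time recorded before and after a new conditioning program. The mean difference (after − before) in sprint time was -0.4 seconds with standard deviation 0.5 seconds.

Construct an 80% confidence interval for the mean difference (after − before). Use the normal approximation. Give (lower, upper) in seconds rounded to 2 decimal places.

This is a matched-pairs design, so SE = s_d/√n = 0.5/√35 = 0.0845.
Margin = 1.282 × 0.0845 = 0.1083; the interval is -0.4 ± 0.1083 = (-0.51, -0.29).

(-0.51, -0.29)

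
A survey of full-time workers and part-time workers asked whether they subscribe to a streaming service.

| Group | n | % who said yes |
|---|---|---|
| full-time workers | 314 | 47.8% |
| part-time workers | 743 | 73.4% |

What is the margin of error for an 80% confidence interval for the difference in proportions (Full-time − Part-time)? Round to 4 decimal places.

0.0417

The two standard errors are √(0.4780×0.5220/314) = 0.02819 and √(0.7340×0.2660/743) = 0.01621.
Because the samples are independent, SE_diff = √(0.02819² + 0.01621²) = 0.03252.
Using z* = 1.282 for 80%, ME = 1.282 × 0.03252 = 0.04169.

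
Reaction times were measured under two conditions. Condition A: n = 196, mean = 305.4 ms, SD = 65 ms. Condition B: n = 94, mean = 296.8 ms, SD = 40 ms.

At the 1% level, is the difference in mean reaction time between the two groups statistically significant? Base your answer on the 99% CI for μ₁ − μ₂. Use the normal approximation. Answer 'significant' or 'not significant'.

Per-group SEs: s₁/√n₁ = 65/√196 = 4.6429, s₂/√n₂ = 40/√94 = 4.1257.
Unpooled SE of the difference: √(21.55652041 + 17.02140049) = 6.2111.
Margin of error = z* · SE = 2.576 × 6.2111 = 15.9998.
x̄₁ − x̄₂ = 305.4 − 296.8 = 8.6000.
CI: 8.6000 ± 15.9998 = (-7.3998, 24.5998).
The interval (-7.3998, 24.5998) contains 0, so the difference is not significant.

not significant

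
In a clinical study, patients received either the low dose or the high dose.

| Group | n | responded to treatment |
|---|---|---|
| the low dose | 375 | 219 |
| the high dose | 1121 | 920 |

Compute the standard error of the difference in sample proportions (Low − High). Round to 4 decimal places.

0.0279

First, p̂₁ = 219/375 = 0.5840; p̂₂ = 920/1121 = 0.8207.
The two standard errors are √(0.5840×0.4160/375) = 0.02545 and √(0.8207×0.1793/1121) = 0.01146.
Because the samples are independent, SE_diff = √(0.02545² + 0.01146²) = 0.02791.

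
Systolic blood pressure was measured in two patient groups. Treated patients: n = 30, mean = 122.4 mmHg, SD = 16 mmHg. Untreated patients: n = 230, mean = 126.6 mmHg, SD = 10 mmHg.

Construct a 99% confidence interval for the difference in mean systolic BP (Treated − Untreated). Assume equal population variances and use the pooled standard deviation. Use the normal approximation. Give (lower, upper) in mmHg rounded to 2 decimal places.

(-9.62, 1.22)

Pooled variance s_p² = [29·16² + 229·10²] / (30+230−2) = 117.5349, so s_p = 10.8414.
SE_diff = s_p·√(1/n₁ + 1/n₂) = 10.8414·√(1/30 + 1/230) = 2.1045.
z* = 2.576; margin = 2.576 × 2.1045 = 5.4212.
Difference = 122.4 − 126.6 = -4.2000.
-4.2000 ± 5.4212 → (-9.62, 1.22).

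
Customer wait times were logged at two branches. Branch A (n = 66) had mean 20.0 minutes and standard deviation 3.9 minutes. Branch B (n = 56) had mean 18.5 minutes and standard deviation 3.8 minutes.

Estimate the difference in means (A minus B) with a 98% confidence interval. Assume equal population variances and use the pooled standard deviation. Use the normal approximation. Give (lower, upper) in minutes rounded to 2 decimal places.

Pooled variance s_p² = [65·3.9² + 55·3.8²] / (66+56−2) = 14.8571, so s_p = 3.8545.
SE_diff = s_p·√(1/n₁ + 1/n₂) = 3.8545·√(1/66 + 1/56) = 0.7003.
z* = 2.326; margin = 2.326 × 0.7003 = 1.6289.
Difference = 20.0 − 18.5 = 1.5000.
1.5000 ± 1.6289 → (-0.13, 3.13).

(-0.13, 3.13)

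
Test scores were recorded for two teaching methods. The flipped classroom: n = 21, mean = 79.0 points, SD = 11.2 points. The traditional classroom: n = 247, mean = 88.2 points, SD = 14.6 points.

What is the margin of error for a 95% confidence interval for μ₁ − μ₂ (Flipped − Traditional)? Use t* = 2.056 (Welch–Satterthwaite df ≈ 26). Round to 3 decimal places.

5.376

Per-group SEs: s₁/√n₁ = 11.2/√21 = 2.4440, s₂/√n₂ = 14.6/√247 = 0.9290.
Unpooled SE of the difference: √(5.973136 + 0.863041) = 2.6146.
Margin of error = t* · SE = 2.056 × 2.6146 = 5.3756.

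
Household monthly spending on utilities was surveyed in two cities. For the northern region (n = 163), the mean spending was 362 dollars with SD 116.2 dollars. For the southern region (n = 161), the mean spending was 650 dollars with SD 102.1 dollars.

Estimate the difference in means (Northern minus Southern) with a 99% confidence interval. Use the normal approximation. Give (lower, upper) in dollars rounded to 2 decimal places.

Per-group SEs: s₁/√n₁ = 116.2/√163 = 9.1015, s₂/√n₂ = 102.1/√161 = 8.0466.
Unpooled SE of the difference: √(82.83730225 + 64.74777156) = 12.1485.
Margin of error = z* · SE = 2.576 × 12.1485 = 31.2945.
x̄₁ − x̄₂ = 362 − 650 = -288.0000.
CI: -288.0000 ± 31.2945 = (-319.29, -256.71).

(-319.29, -256.71)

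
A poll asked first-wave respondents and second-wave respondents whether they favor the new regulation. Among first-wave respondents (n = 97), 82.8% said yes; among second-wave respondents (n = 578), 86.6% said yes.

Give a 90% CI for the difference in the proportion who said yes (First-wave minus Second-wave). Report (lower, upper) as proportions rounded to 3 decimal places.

Each SE is √(p̂(1−p̂)/n): √(0.8280·0.1720/97) = 0.03832 and √(0.8660·0.1340/578) = 0.01417.
SE(p̂₁ − p̂₂) = √(SE₁² + SE₂²) = √(0.0014684224 + 0.0002007889) = 0.04086, since the two samples are independent.
At 90% confidence z* = 1.645; margin = 1.645 × 0.04086 = 0.06721.
The difference is 0.8280 − 0.8660 = -0.0380, so the interval is -0.0380 ± 0.06721 = (-0.105, 0.029).

(-0.105, 0.029)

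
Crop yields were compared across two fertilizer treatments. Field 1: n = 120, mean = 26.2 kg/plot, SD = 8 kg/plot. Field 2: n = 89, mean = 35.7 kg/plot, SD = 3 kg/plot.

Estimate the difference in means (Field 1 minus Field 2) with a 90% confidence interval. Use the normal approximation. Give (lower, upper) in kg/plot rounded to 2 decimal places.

(-10.81, -8.19)

SE₁ = s₁/√n₁ = 8/√120 = 0.7303; SE₂ = 3/√89 = 0.3180.
Independent samples, unequal variances: SE_diff = √(SE₁² + SE₂²) = √(0.53333809 + 0.101124) = 0.7965.
z* = 1.645, so margin of error = 1.645 × 0.7965 = 1.3102.
Difference in means = 26.2 − 35.7 = -9.5000.
-9.5000 ± 1.3102 → (-10.81, -8.19).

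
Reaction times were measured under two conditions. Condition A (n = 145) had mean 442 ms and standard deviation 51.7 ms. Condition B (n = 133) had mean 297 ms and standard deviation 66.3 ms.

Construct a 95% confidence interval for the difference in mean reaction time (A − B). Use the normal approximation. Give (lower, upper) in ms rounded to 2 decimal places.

(130.94, 159.06)

SE₁ = s₁/√n₁ = 51.7/√145 = 4.2935; SE₂ = 66.3/√133 = 5.7489.
Independent samples, unequal variances: SE_diff = √(SE₁² + SE₂²) = √(18.43414225 + 33.04985121) = 7.1752.
z* = 1.960, so margin of error = 1.960 × 7.1752 = 14.0634.
Difference in means = 442 − 297 = 145.0000.
145.0000 ± 14.0634 → (130.94, 159.06).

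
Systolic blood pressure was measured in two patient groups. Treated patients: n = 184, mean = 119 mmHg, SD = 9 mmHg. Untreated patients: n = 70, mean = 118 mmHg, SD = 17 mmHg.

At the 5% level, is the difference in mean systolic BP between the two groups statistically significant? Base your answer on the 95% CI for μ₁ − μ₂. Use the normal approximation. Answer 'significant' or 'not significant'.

not significant

SE₁ = s₁/√n₁ = 9/√184 = 0.6635; SE₂ = 17/√70 = 2.0319.
Independent samples, unequal variances: SE_diff = √(SE₁² + SE₂²) = √(0.44023225 + 4.12861761) = 2.1375.
z* = 1.960, so margin of error = 1.960 × 2.1375 = 4.1895.
Difference in means = 119 − 118 = 1.0000.
1.0000 ± 4.1895 → (-3.1895, 5.1895).
The interval (-3.1895, 5.1895) contains 0, so the difference is not significant.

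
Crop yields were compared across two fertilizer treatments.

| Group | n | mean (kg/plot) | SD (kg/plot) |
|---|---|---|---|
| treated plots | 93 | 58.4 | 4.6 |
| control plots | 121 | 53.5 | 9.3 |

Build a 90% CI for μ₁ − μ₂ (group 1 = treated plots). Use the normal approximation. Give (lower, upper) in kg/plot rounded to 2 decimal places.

Per-group SEs: s₁/√n₁ = 4.6/√93 = 0.4770, s₂/√n₂ = 9.3/√121 = 0.8455.
Unpooled SE of the difference: √(0.227529 + 0.71487025) = 0.9708.
Margin of error = z* · SE = 1.645 × 0.9708 = 1.5970.
x̄₁ − x̄₂ = 58.4 − 53.5 = 4.9000.
CI: 4.9000 ± 1.5970 = (3.30, 6.50).

(3.30, 6.50)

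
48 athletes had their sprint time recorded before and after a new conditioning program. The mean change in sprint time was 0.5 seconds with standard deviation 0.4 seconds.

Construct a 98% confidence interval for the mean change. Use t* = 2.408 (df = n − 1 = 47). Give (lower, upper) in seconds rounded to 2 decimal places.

This is a matched-pairs design, so SE = s_d/√n = 0.4/√48 = 0.0577.
Margin = 2.408 × 0.0577 = 0.1389; the interval is 0.5 ± 0.1389 = (0.36, 0.64).

(0.36, 0.64)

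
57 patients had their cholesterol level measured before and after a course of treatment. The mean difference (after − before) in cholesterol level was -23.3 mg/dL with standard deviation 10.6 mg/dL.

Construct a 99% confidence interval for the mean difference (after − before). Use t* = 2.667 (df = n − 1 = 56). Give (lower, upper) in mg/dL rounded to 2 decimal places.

(-27.04, -19.56)

This is a matched-pairs design, so SE = s_d/√n = 10.6/√57 = 1.4040.
Margin = 2.667 × 1.4040 = 3.7445; the interval is -23.3 ± 3.7445 = (-27.04, -19.56).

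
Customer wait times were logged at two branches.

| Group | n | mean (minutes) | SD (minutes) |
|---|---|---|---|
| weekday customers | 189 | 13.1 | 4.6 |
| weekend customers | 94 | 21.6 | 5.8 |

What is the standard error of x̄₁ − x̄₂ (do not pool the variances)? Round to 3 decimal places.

Standard errors of each mean: 4.6/√189 = 0.3346 and 5.8/√94 = 0.5982.
SE(x̄₁ − x̄₂) = √(0.3346² + 0.5982²) = 0.6854 for independent samples with unequal variances.

0.685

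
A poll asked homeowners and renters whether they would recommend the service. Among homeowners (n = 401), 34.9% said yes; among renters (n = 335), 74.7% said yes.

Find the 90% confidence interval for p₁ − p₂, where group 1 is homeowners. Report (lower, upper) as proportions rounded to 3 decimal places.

Each SE is √(p̂(1−p̂)/n): √(0.3490·0.6510/401) = 0.02380 and √(0.7470·0.2530/335) = 0.02375.
SE(p̂₁ − p̂₂) = √(SE₁² + SE₂²) = √(0.00056644 + 0.0005640625) = 0.03362, since the two samples are independent.
At 90% confidence z* = 1.645; margin = 1.645 × 0.03362 = 0.05530.
The difference is 0.3490 − 0.7470 = -0.3980, so the interval is -0.3980 ± 0.05530 = (-0.453, -0.343).

(-0.453, -0.343)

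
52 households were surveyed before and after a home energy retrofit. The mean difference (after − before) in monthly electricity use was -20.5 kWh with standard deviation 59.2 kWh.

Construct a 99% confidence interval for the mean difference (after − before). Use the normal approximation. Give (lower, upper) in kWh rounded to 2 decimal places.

Paired design: SE = s_d/√n = 59.2/√52 = 8.2096.
z* = 2.576; margin of error = 2.576 × 8.2096 = 21.1479.
-20.5 ± 21.1479 → (-41.65, 0.65).

(-41.65, 0.65)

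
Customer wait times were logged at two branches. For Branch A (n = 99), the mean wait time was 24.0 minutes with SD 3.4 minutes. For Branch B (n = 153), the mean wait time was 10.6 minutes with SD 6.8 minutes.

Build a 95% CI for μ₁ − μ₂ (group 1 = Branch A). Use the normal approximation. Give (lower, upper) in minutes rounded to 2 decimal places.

(12.13, 14.67)

Per-group SEs: s₁/√n₁ = 3.4/√99 = 0.3417, s₂/√n₂ = 6.8/√153 = 0.5497.
Unpooled SE of the difference: √(0.11675889 + 0.30217009) = 0.6472.
Margin of error = z* · SE = 1.960 × 0.6472 = 1.2685.
x̄₁ − x̄₂ = 24.0 − 10.6 = 13.4000.
CI: 13.4000 ± 1.2685 = (12.13, 14.67).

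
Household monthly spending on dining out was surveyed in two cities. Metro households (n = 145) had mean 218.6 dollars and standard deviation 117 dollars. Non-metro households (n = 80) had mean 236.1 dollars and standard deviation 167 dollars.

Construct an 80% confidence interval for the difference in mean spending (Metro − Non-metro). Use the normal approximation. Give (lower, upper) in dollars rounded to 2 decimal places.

Per-group SEs: s₁/√n₁ = 117/√145 = 9.7163, s₂/√n₂ = 167/√80 = 18.6712.
Unpooled SE of the difference: √(94.40648569 + 348.61370944) = 21.0480.
Margin of error = z* · SE = 1.282 × 21.0480 = 26.9835.
x̄₁ − x̄₂ = 218.6 − 236.1 = -17.5000.
CI: -17.5000 ± 26.9835 = (-44.48, 9.48).

(-44.48, 9.48)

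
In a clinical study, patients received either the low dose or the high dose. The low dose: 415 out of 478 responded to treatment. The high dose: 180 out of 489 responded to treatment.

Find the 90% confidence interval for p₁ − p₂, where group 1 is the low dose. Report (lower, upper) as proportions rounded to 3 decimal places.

(0.456, 0.544)

p̂₁ = 415/478 = 0.8682 and p̂₂ = 180/489 = 0.3681.
SE₁ = √(p̂₁(1−p̂₁)/n₁) = √(0.8682·0.1318/478) = 0.01547; SE₂ = √(0.3681·0.6319/489) = 0.02181.
Independent samples: SE of the difference = √(SE₁² + SE₂²) = √(0.0002393209 + 0.0004756761) = 0.02674.
z* for 90% confidence is 1.645, so the margin of error is 1.645 × 0.02674 = 0.04399.
Point estimate p̂₁ − p̂₂ = 0.8682 − 0.3681 = 0.5001.
0.5001 ± 0.04399 → (0.456, 0.544).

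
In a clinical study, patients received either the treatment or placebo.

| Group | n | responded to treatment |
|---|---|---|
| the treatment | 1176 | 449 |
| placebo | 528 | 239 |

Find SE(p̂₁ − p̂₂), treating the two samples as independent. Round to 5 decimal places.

0.02588

p̂₁ = 449/1176 = 0.3818 and p̂₂ = 239/528 = 0.4527.
SE₁ = √(p̂₁(1−p̂₁)/n₁) = √(0.3818·0.6182/1176) = 0.01417; SE₂ = √(0.4527·0.5473/528) = 0.02166.
Independent samples: SE of the difference = √(SE₁² + SE₂²) = √(0.0002007889 + 0.0004691556) = 0.02588.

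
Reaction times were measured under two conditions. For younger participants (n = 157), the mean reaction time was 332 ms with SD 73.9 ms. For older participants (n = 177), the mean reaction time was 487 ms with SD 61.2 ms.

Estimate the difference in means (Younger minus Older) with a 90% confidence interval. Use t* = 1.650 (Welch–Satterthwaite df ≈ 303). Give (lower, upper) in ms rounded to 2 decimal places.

SE₁ = s₁/√n₁ = 73.9/√157 = 5.8979; SE₂ = 61.2/√177 = 4.6001.
Independent samples, unequal variances: SE_diff = √(SE₁² + SE₂²) = √(34.78522441 + 21.16092001) = 7.4797.
t* = 1.650, so margin of error = 1.650 × 7.4797 = 12.3415.
Difference in means = 332 − 487 = -155.0000.
-155.0000 ± 12.3415 → (-167.34, -142.66).

(-167.34, -142.66)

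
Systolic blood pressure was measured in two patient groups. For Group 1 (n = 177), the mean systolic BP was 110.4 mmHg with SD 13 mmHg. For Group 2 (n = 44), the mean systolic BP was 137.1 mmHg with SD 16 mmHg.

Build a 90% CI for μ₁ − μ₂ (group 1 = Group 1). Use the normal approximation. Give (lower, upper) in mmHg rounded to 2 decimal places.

Standard errors of each mean: 13/√177 = 0.9771 and 16/√44 = 2.4121.
SE(x̄₁ − x̄₂) = √(0.9771² + 2.4121²) = 2.6025 for independent samples with unequal variances.
With z* = 1.645, the margin is 1.645 × 2.6025 = 4.2811.
x̄₁ − x̄₂ = 110.4 − 137.1 = -26.7000; the interval is -26.7000 ± 4.2811 = (-30.98, -22.42).

(-30.98, -22.42)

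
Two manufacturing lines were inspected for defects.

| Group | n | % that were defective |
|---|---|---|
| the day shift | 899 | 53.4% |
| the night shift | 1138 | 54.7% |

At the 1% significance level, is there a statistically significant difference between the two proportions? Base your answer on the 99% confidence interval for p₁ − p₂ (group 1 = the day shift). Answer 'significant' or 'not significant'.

not significant

Each SE is √(p̂(1−p̂)/n): √(0.5340·0.4660/899) = 0.01664 and √(0.5470·0.4530/1138) = 0.01476.
SE(p̂₁ − p̂₂) = √(SE₁² + SE₂²) = √(0.0002768896 + 0.0002178576) = 0.02224, since the two samples are independent.
At 99% confidence z* = 2.576; margin = 2.576 × 0.02224 = 0.05729.
The difference is 0.5340 − 0.5470 = -0.0130, so the interval is -0.0130 ± 0.05729 = (-0.07029, 0.04429).
The interval (-0.07029, 0.04429) contains 0, so the difference is not significant.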